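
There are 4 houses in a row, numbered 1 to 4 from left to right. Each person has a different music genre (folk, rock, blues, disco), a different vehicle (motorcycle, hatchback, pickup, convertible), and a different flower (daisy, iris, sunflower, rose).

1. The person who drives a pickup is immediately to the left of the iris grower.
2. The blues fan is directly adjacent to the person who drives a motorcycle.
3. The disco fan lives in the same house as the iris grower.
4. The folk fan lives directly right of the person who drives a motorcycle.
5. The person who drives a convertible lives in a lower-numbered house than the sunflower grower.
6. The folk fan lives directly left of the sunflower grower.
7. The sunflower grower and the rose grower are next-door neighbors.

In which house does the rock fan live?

The only vehicle still possible for house 4 is hatchback.
House 1's flower must be daisy (nothing else left).
The folk fan is narrowed to house 2 or 3; consider each.
Placing it in house 2 leads to a contradiction, so it's in house 3.
By clue 4, the person who drives a motorcycle is in house 2.
By clue 6, the sunflower grower is in house 4.
Clue 7 places the rose grower in house 3.
So house 2 gets iris for flower.
Clue 1 places the person who drives a pickup in house 1.
The blues fan is in house 1 (clue 2).
By clue 3, the disco fan is in house 2.
That leaves rock as the music genre for house 4.
House 3's vehicle must be convertible (nothing else left).
So: house 1 = blues/pickup/daisy, house 2 = disco/motorcycle/iris, house 3 = folk/convertible/rose, house 4 = rock/hatchback/sunflower.

4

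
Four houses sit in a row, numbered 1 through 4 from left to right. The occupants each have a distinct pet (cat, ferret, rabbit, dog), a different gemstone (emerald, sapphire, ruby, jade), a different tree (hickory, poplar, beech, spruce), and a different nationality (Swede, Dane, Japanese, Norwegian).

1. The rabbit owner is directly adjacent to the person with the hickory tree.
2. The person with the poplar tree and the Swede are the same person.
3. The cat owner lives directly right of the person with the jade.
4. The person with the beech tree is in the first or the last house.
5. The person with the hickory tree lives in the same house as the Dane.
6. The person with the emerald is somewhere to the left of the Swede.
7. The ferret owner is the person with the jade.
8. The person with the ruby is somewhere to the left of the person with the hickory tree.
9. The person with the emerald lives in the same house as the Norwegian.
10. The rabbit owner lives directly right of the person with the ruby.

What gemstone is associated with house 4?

sapphire

So house 4 gets sapphire for gemstone.
The person with the beech tree is narrowed to house 1 or 4; consider each.
Placing it in house 4 leads to a contradiction, so it's in house 1.
The cat owner is narrowed to house 2 or 3 or 4; consider each.
Placing it in house 2 and house 3 leads to a contradiction, so it's in house 4.
Clue 3: the person with the jade is in house 3.
From clue 7, the ferret owner must be in house 3.
House 1's pet must be dog (nothing else left).
The only pet still possible for house 2 is rabbit.
Clue 1 places the person with the hickory tree in house 3.
Clue 5: the Dane is in house 3.
From clue 10, the person with the ruby must be in house 1.
So house 2 gets emerald for gemstone.
By clue 6, the Swede is in house 4.
By clue 9, the Norwegian is in house 2.
House 1 nationality: only Japanese fits.
Clue 2 places the person with the poplar tree in house 4.
So house 2 gets spruce for tree.
So: house 1 = dog/ruby/beech/Japanese, house 2 = rabbit/emerald/spruce/Norwegian, house 3 = ferret/jade/hickory/Dane, house 4 = cat/sapphire/poplar/Swede.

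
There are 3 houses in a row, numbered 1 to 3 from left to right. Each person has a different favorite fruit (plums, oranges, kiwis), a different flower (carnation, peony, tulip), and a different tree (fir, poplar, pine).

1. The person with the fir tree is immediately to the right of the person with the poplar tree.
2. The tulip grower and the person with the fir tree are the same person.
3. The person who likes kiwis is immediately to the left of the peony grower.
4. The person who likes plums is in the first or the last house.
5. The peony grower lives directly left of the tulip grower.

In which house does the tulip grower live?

3

The peony grower is in house 2 (clue 5).
Clue 5 places the tulip grower in house 3.
The only flower still possible for house 1 is carnation.
Clue 2 places the person with the fir tree in house 3.
The person who likes kiwis is in house 1 (clue 3).
House 2's favorite fruit must be oranges (nothing else left).
The only favorite fruit still possible for house 3 is plums.
From clue 1, the person with the poplar tree must be in house 2.
House 1's tree must be pine (nothing else left).
So: house 1 = kiwis/carnation/pine, house 2 = oranges/peony/poplar, house 3 = plums/tulip/fir.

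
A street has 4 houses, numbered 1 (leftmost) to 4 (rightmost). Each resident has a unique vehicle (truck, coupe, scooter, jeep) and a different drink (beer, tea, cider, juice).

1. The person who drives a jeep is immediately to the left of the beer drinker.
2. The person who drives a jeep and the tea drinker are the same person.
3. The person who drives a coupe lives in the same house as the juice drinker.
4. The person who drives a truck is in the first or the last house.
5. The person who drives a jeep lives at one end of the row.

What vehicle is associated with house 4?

From clue 5, the person who drives a jeep must be in house 1.
The beer drinker is in house 2 (clue 1).
The tea drinker is in house 1 (clue 2).
The only vehicle still possible for house 4 is truck.
Clue 3: the person who drives a coupe is in house 3.
The juice drinker is in house 3 (clue 3).
House 2's vehicle must be scooter (nothing else left).
House 4 drink: only cider fits.
So: house 1 = jeep/tea, house 2 = scooter/beer, house 3 = coupe/juice, house 4 = truck/cider.

truck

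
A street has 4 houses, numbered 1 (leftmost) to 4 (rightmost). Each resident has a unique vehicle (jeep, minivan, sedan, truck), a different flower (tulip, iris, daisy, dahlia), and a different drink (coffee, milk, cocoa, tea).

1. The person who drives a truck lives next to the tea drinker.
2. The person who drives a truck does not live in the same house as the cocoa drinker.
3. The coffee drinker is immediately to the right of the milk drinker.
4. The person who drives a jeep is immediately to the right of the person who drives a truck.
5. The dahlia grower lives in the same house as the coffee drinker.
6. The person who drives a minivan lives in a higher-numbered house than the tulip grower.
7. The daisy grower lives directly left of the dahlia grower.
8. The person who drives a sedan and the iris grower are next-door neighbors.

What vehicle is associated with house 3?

The person who drives a jeep is narrowed to house 2 or 3 or 4; consider each.
Placing it in house 2 and house 3 leads to a contradiction, so it's in house 4.
From clue 4, the person who drives a truck must be in house 3.
So house 1 gets sedan for vehicle.
House 2's vehicle must be minivan (nothing else left).
Clue 6: the tulip grower is in house 1.
Clue 8 places the iris grower in house 2.
House 3's flower must be daisy (nothing else left).
That leaves dahlia as the flower for house 4.
The coffee drinker is in house 4 (clue 5).
House 2's drink must be tea (nothing else left).
The only drink still possible for house 3 is milk.
So house 1 gets cocoa for drink.
So: house 1 = sedan/tulip/cocoa, house 2 = minivan/iris/tea, house 3 = truck/daisy/milk, house 4 = jeep/dahlia/coffee.

truck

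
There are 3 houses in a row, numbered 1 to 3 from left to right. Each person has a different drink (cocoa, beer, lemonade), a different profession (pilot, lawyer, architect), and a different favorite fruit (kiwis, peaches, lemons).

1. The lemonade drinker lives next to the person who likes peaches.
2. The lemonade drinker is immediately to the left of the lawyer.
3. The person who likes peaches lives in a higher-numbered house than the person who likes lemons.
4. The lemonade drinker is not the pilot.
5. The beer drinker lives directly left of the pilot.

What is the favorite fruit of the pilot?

House 3's drink must be cocoa (nothing else left).
That leaves architect as the profession for house 1.
The beer drinker is narrowed to house 1 or 2; consider each.
Placing it in house 1 leads to a contradiction, so it's in house 2.
From clue 5, the pilot must be in house 3.
So house 1 gets lemonade for drink.
House 2 profession: only lawyer fits.
From clue 1, the person who likes peaches must be in house 2.
Clue 3: the person who likes lemons is in house 1.
House 3 favorite fruit: only kiwis fits.
So: house 1 = lemonade/architect/lemons, house 2 = beer/lawyer/peaches, house 3 = cocoa/pilot/kiwis.

kiwis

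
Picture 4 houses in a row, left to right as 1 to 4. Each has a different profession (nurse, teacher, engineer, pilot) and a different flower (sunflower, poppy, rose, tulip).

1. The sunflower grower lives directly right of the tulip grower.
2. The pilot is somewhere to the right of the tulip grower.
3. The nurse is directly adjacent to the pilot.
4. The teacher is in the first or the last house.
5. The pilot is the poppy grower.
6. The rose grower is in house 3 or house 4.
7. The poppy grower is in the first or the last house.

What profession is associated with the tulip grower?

teacher

By clue 7, the poppy grower is in house 4.
House 1 flower: only tulip fits.
That leaves sunflower as the flower for house 2.
That leaves rose as the flower for house 3.
The pilot is in house 4 (clue 5).
From clue 3, the nurse must be in house 3.
That leaves teacher as the profession for house 1.
That leaves engineer as the profession for house 2.
So: house 1 = teacher/tulip, house 2 = engineer/sunflower, house 3 = nurse/rose, house 4 = pilot/poppy.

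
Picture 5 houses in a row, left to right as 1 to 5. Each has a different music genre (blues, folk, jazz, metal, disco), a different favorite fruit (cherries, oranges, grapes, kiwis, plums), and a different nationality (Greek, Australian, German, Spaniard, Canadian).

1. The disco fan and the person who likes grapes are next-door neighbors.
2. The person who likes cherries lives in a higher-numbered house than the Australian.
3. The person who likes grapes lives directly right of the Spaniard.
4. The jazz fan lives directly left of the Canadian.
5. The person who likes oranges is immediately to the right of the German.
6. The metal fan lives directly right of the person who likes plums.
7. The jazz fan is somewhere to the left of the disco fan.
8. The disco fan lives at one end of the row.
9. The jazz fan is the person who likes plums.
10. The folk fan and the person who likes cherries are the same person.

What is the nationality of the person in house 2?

Clue 8: the disco fan is in house 5.
Clue 1: the person who likes grapes is in house 4.
By clue 3, the Spaniard is in house 3.
So house 5 gets Greek for nationality.
The folk fan is narrowed to house 2 or 3; consider each.
Placing it in house 2 leads to a contradiction, so it's in house 3.
From clue 10, the person who likes cherries must be in house 3.
So house 1 gets jazz for music genre.
House 1's favorite fruit must be plums (nothing else left).
Clue 4 places the Canadian in house 2.
Clue 6 places the metal fan in house 2.
The only music genre still possible for house 4 is blues.
House 4's nationality must be German (nothing else left).
Clue 5: the person who likes oranges is in house 5.
The only favorite fruit still possible for house 2 is kiwis.
That leaves Australian as the nationality for house 1.
So: house 1 = jazz/plums/Australian, house 2 = metal/kiwis/Canadian, house 3 = folk/cherries/Spaniard, house 4 = blues/grapes/German, house 5 = disco/oranges/Greek.

Canadian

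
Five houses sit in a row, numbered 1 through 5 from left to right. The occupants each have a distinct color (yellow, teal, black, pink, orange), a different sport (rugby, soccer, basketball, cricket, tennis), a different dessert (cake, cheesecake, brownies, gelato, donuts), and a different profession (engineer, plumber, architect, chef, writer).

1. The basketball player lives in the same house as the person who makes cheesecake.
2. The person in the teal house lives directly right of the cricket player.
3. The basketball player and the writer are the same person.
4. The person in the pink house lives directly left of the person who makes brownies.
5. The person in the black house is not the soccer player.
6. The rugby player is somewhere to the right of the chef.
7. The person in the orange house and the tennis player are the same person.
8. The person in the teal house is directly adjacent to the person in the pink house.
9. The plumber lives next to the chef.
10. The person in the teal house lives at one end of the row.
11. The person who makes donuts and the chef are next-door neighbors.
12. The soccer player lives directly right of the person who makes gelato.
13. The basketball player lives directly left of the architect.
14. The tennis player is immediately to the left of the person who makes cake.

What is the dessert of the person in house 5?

brownies

By clue 10, the person in the teal house is in house 5.
By clue 2, the cricket player is in house 4.
Clue 8 places the person in the pink house in house 4.
Clue 4: the person who makes brownies is in house 5.
The person in the black house is narrowed to house 1 or 2 or 3; consider each.
Placing it in house 2 and house 3 leads to a contradiction, so it's in house 1.
The only sport still possible for house 1 is basketball.
The person who makes cheesecake is in house 1 (clue 1).
Clue 3: the writer is in house 1.
By clue 13, the architect is in house 2.
By clue 6, the rugby player is in house 5.
House 2 sport: only tennis fits.
House 3's sport must be soccer (nothing else left).
The person in the orange house is in house 2 (clue 7).
Clue 12: the person who makes gelato is in house 2.
The person who makes cake is in house 3 (clue 14).
House 3 color: only yellow fits.
That leaves donuts as the dessert for house 4.
Clue 11 places the chef in house 3.
Clue 9: the plumber is in house 4.
The only profession still possible for house 5 is engineer.
So: house 1 = black/basketball/cheesecake/writer, house 2 = orange/tennis/gelato/architect, house 3 = yellow/soccer/cake/chef, house 4 = pink/cricket/donuts/plumber, house 5 = teal/rugby/brownies/engineer.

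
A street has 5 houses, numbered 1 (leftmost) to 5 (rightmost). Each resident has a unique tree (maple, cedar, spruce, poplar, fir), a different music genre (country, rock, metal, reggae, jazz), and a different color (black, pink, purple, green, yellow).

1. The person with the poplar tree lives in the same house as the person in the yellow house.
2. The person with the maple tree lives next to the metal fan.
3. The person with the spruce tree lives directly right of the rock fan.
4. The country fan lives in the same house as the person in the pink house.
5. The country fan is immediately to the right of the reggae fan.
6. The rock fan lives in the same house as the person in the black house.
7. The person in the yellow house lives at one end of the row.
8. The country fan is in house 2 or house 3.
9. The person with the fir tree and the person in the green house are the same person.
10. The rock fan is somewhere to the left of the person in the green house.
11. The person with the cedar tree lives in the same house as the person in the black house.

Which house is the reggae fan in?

The person with the poplar tree is narrowed to house 1 or 5; consider each.
Placing it in house 1 leads to a contradiction, so it's in house 5.
Clue 1 places the person in the yellow house in house 5.
The country fan is narrowed to house 2 or 3; consider each.
Placing it in house 2 leads to a contradiction, so it's in house 3.
By clue 4, the person in the pink house is in house 3.
From clue 5, the reggae fan must be in house 2.
The person with the spruce tree is in house 2 (clue 3).
By clue 6, the person in the black house is in house 1.
From clue 11, the person with the cedar tree must be in house 1.
House 3 tree: only maple fits.
That leaves fir as the tree for house 4.
The only music genre still possible for house 1 is rock.
By clue 2, the metal fan is in house 4.
The person in the green house is in house 4 (clue 9).
That leaves jazz as the music genre for house 5.
The only color still possible for house 2 is purple.
So: house 1 = cedar/rock/black, house 2 = spruce/reggae/purple, house 3 = maple/country/pink, house 4 = fir/metal/green, house 5 = poplar/jazz/yellow.

2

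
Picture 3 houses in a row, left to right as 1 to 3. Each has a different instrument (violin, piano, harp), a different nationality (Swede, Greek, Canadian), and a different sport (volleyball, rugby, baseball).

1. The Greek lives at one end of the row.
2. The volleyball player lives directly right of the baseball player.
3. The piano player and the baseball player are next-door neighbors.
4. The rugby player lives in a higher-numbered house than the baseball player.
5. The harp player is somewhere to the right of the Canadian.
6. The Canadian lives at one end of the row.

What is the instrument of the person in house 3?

The Canadian is in house 1 (clue 6).
House 2's nationality must be Swede (nothing else left).
House 3 nationality: only Greek fits.
House 1 sport: only baseball fits.
The volleyball player is in house 2 (clue 2).
Clue 3 places the piano player in house 2.
So house 1 gets violin for instrument.
House 3 instrument: only harp fits.
House 3 sport: only rugby fits.
So: house 1 = violin/Canadian/baseball, house 2 = piano/Swede/volleyball, house 3 = harp/Greek/rugby.

harp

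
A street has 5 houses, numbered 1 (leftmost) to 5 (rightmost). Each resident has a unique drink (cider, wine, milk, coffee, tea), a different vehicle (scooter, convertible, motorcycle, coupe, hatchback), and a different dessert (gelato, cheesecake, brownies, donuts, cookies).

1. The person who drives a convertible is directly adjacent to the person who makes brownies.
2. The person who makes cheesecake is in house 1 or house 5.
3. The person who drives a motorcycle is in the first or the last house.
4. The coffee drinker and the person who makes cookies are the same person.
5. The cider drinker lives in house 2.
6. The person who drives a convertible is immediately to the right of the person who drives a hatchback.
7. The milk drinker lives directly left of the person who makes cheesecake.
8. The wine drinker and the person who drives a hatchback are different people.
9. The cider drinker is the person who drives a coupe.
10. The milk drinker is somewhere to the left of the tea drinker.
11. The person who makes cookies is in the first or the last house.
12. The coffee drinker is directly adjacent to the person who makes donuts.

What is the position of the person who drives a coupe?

2

The cider drinker is in house 2 (clue 5).
By clue 7, the milk drinker is in house 4.
The person who makes cheesecake is in house 5 (clue 7).
The person who drives a coupe is in house 2 (clue 9).
Clue 10 places the tea drinker in house 5.
House 1 dessert: only cookies fits.
Clue 4: the coffee drinker is in house 1.
By clue 12, the person who makes donuts is in house 2.
House 3's drink must be wine (nothing else left).
The person who drives a hatchback is in house 4 (clue 8).
That leaves scooter as the vehicle for house 3.
By clue 1, the person who makes brownies is in house 4.
The only vehicle still possible for house 1 is motorcycle.
House 5 vehicle: only convertible fits.
The only dessert still possible for house 3 is gelato.
So: house 1 = coffee/motorcycle/cookies, house 2 = cider/coupe/donuts, house 3 = wine/scooter/gelato, house 4 = milk/hatchback/brownies, house 5 = tea/convertible/cheesecake.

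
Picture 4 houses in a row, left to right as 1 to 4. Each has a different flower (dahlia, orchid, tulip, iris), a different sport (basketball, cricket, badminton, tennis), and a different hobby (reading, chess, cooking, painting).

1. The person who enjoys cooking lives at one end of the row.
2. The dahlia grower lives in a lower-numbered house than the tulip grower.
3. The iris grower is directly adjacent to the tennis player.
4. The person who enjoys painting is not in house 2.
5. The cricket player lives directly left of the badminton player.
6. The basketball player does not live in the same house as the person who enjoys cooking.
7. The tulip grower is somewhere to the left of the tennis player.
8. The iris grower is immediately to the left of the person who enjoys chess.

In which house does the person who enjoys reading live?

2

The only flower still possible for house 4 is orchid.
House 1's flower must be dahlia (nothing else left).
So house 2 gets reading for hobby.
The iris grower is narrowed to house 2 or 3; consider each.
Placing it in house 2 leads to a contradiction, so it's in house 3.
By clue 3, the tennis player is in house 4.
Clue 8 places the person who enjoys chess in house 4.
The only flower still possible for house 2 is tulip.
So house 1 gets cooking for hobby.
So house 3 gets painting for hobby.
So house 1 gets cricket for sport.
From clue 5, the badminton player must be in house 2.
The only sport still possible for house 3 is basketball.
So: house 1 = dahlia/cricket/cooking, house 2 = tulip/badminton/reading, house 3 = iris/basketball/painting, house 4 = orchid/tennis/chess.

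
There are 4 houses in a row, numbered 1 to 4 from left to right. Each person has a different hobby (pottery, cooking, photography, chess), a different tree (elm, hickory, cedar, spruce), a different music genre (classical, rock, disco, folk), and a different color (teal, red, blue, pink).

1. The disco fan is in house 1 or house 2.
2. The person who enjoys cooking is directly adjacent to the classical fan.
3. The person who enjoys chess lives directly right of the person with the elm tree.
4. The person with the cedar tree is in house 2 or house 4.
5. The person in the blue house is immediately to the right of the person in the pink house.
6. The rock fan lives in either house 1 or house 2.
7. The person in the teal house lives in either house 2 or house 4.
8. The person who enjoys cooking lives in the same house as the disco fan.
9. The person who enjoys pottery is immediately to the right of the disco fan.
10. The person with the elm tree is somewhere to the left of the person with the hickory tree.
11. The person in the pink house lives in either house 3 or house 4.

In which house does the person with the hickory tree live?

4

The person in the pink house is in house 3 (clue 11).
That leaves red as the color for house 1.
Clue 5: the person in the blue house is in house 4.
The only music genre still possible for house 4 is folk.
The only color still possible for house 2 is teal.
So house 3 gets classical for music genre.
From clue 2, the person who enjoys cooking must be in house 2.
From clue 8, the disco fan must be in house 2.
Clue 9 places the person who enjoys pottery in house 3.
That leaves photography as the hobby for house 1.
House 4's hobby must be chess (nothing else left).
So house 1 gets rock for music genre.
Clue 3 places the person with the elm tree in house 3.
Clue 10: the person with the hickory tree is in house 4.
That leaves spruce as the tree for house 1.
So house 2 gets cedar for tree.
So: house 1 = photography/spruce/rock/red, house 2 = cooking/cedar/disco/teal, house 3 = pottery/elm/classical/pink, house 4 = chess/hickory/folk/blue.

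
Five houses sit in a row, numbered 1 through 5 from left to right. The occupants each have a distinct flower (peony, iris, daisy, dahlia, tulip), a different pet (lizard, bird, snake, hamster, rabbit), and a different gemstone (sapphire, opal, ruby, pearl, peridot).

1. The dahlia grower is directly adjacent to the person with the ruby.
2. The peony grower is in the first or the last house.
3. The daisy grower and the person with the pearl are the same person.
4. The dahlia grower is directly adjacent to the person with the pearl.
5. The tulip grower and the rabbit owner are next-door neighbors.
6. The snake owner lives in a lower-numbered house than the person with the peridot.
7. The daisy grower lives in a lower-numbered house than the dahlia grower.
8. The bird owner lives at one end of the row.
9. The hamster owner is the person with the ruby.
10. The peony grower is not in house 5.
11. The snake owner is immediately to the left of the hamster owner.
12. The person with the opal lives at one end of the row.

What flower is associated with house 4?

Clue 10: the peony grower is in house 1.
The bird owner is narrowed to house 1 or 5; consider each.
Placing it in house 5 leads to a contradiction, so it's in house 1.
The person with the opal is narrowed to house 1 or 5; consider each.
Placing it in house 5 leads to a contradiction, so it's in house 1.
The dahlia grower is narrowed to house 3 or 4 or 5; consider each.
Placing it in house 4 and house 5 leads to a contradiction, so it's in house 3.
Clue 1: the person with the ruby is in house 4.
From clue 7, the daisy grower must be in house 2.
The hamster owner is in house 4 (clue 9).
Clue 11 places the snake owner in house 3.
The only gemstone still possible for house 2 is pearl.
By clue 5, the tulip grower is in house 4.
Clue 5 places the rabbit owner in house 5.
By clue 6, the person with the peridot is in house 5.
So house 5 gets iris for flower.
House 2's pet must be lizard (nothing else left).
So house 3 gets sapphire for gemstone.
So: house 1 = peony/bird/opal, house 2 = daisy/lizard/pearl, house 3 = dahlia/snake/sapphire, house 4 = tulip/hamster/ruby, house 5 = iris/rabbit/peridot.

tulip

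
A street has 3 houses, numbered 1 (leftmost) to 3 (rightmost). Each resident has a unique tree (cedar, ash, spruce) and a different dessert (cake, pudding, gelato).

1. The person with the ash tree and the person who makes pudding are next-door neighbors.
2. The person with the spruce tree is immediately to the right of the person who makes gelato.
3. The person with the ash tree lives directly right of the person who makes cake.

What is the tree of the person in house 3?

The only tree still possible for house 1 is cedar.
House 3 dessert: only pudding fits.
The person with the ash tree is in house 2 (clue 1).
Clue 3: the person who makes cake is in house 1.
The only tree still possible for house 3 is spruce.
House 2's dessert must be gelato (nothing else left).
So: house 1 = cedar/cake, house 2 = ash/gelato, house 3 = spruce/pudding.

spruce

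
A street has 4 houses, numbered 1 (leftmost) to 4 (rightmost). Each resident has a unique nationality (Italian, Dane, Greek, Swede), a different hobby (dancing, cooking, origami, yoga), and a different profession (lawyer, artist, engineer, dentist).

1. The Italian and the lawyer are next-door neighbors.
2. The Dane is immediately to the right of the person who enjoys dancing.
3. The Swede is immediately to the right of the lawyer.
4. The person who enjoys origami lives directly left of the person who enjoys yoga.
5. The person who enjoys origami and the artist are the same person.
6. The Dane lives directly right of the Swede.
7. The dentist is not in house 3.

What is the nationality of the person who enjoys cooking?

The Dane is narrowed to house 3 or 4; consider each.
Placing it in house 3 leads to a contradiction, so it's in house 4.
Clue 2 places the person who enjoys dancing in house 3.
Clue 6 places the Swede in house 3.
Clue 3: the lawyer is in house 2.
By clue 4, the person who enjoys origami is in house 1.
By clue 4, the person who enjoys yoga is in house 2.
The artist is in house 1 (clue 5).
So house 4 gets cooking for hobby.
So house 3 gets engineer for profession.
House 4's profession must be dentist (nothing else left).
By clue 1, the Italian is in house 1.
House 2's nationality must be Greek (nothing else left).
So: house 1 = Italian/origami/artist, house 2 = Greek/yoga/lawyer, house 3 = Swede/dancing/engineer, house 4 = Dane/cooking/dentist.

Dane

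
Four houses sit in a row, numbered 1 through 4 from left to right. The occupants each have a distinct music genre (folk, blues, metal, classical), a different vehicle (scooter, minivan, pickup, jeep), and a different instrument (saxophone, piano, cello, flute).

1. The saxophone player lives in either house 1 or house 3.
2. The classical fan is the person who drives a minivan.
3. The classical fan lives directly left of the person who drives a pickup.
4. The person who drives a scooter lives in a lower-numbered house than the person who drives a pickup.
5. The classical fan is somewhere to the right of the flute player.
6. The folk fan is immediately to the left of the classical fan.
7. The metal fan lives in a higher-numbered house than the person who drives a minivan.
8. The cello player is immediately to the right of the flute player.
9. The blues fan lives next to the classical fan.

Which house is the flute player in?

House 4 instrument: only piano fits.
The classical fan is narrowed to house 2 or 3; consider each.
Placing it in house 3 leads to a contradiction, so it's in house 2.
The person who drives a minivan is in house 2 (clue 2).
Clue 3: the person who drives a pickup is in house 3.
From clue 5, the flute player must be in house 1.
The folk fan is in house 1 (clue 6).
Clue 8 places the cello player in house 2.
That leaves blues as the music genre for house 3.
That leaves metal as the music genre for house 4.
House 4 vehicle: only jeep fits.
House 3 instrument: only saxophone fits.
House 1's vehicle must be scooter (nothing else left).
So: house 1 = folk/scooter/flute, house 2 = classical/minivan/cello, house 3 = blues/pickup/saxophone, house 4 = metal/jeep/piano.

1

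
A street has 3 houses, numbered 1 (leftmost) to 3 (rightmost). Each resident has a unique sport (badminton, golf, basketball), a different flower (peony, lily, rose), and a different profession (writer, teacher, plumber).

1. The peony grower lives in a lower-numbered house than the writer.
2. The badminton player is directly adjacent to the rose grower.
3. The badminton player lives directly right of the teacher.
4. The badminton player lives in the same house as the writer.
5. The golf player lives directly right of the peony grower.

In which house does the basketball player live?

House 1's sport must be basketball (nothing else left).
The badminton player is narrowed to house 2 or 3; consider each.
Placing it in house 2 leads to a contradiction, so it's in house 3.
The rose grower is in house 2 (clue 2).
Clue 3: the teacher is in house 2.
By clue 4, the writer is in house 3.
The only sport still possible for house 2 is golf.
The only flower still possible for house 3 is lily.
House 1's profession must be plumber (nothing else left).
That leaves peony as the flower for house 1.
So: house 1 = basketball/peony/plumber, house 2 = golf/rose/teacher, house 3 = badminton/lily/writer.

1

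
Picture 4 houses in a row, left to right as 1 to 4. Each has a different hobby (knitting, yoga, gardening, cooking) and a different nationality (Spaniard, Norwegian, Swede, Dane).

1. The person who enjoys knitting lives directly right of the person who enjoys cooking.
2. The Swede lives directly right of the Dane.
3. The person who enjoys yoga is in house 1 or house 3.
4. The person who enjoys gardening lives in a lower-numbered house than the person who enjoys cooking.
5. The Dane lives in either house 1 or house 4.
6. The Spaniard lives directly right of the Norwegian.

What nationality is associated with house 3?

Clue 5: the Dane is in house 1.
So house 4 gets knitting for hobby.
Clue 1: the person who enjoys cooking is in house 3.
The Swede is in house 2 (clue 2).
The only hobby still possible for house 2 is gardening.
That leaves Spaniard as the nationality for house 4.
House 1 hobby: only yoga fits.
So house 3 gets Norwegian for nationality.
So: house 1 = yoga/Dane, house 2 = gardening/Swede, house 3 = cooking/Norwegian, house 4 = knitting/Spaniard.

Norwegian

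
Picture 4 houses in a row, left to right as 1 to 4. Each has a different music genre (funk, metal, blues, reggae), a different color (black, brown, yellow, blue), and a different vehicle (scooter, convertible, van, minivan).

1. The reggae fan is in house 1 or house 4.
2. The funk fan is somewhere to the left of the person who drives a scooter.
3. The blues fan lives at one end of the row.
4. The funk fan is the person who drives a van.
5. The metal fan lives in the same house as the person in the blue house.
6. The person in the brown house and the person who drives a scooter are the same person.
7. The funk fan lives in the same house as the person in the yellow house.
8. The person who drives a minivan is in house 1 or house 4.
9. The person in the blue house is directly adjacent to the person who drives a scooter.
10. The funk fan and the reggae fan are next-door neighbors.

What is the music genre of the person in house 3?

That leaves black as the color for house 1.
The blues fan is narrowed to house 1 or 4; consider each.
Placing it in house 1 leads to a contradiction, so it's in house 4.
That leaves reggae as the music genre for house 1.
By clue 10, the funk fan is in house 2.
So house 3 gets metal for music genre.
The only color still possible for house 4 is brown.
By clue 4, the person who drives a van is in house 2.
Clue 5 places the person in the blue house in house 3.
Clue 6 places the person who drives a scooter in house 4.
From clue 7, the person in the yellow house must be in house 2.
The only vehicle still possible for house 1 is minivan.
House 3 vehicle: only convertible fits.
So: house 1 = reggae/black/minivan, house 2 = funk/yellow/van, house 3 = metal/blue/convertible, house 4 = blues/brown/scooter.

metal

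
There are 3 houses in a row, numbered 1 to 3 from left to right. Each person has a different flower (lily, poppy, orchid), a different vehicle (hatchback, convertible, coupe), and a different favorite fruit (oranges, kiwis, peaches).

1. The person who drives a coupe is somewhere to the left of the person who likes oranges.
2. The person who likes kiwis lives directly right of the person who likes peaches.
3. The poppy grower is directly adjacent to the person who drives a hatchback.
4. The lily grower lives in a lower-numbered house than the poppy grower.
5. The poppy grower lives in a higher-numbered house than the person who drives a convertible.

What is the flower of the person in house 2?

The only vehicle still possible for house 3 is hatchback.
So house 1 gets peaches for favorite fruit.
From clue 2, the person who likes kiwis must be in house 2.
From clue 3, the poppy grower must be in house 2.
By clue 4, the lily grower is in house 1.
The person who drives a convertible is in house 1 (clue 5).
House 3's flower must be orchid (nothing else left).
House 2's vehicle must be coupe (nothing else left).
So house 3 gets oranges for favorite fruit.
So: house 1 = lily/convertible/peaches, house 2 = poppy/coupe/kiwis, house 3 = orchid/hatchback/oranges.

poppy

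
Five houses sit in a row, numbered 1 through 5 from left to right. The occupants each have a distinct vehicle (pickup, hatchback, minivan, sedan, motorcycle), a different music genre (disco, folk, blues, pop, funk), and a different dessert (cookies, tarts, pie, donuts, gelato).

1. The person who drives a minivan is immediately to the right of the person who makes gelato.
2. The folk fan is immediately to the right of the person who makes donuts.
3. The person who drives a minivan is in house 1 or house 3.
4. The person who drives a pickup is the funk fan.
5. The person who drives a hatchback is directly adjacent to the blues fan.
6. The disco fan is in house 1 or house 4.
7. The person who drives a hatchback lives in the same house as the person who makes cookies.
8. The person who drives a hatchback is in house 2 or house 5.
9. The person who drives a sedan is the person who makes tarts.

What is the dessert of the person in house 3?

Clue 3: the person who drives a minivan is in house 3.
Clue 1 places the person who makes gelato in house 2.
The person who drives a hatchback is in house 5 (clue 7).
House 5's dessert must be cookies (nothing else left).
Clue 5: the blues fan is in house 4.
House 3 music genre: only pop fits.
The only music genre still possible for house 5 is folk.
Clue 2: the person who makes donuts is in house 4.
The only music genre still possible for house 1 is disco.
House 2 music genre: only funk fits.
So house 3 gets pie for dessert.
By clue 4, the person who drives a pickup is in house 2.
The person who drives a sedan is in house 1 (clue 9).
So house 4 gets motorcycle for vehicle.
House 1 dessert: only tarts fits.
So: house 1 = sedan/disco/tarts, house 2 = pickup/funk/gelato, house 3 = minivan/pop/pie, house 4 = motorcycle/blues/donuts, house 5 = hatchback/folk/cookies.

pie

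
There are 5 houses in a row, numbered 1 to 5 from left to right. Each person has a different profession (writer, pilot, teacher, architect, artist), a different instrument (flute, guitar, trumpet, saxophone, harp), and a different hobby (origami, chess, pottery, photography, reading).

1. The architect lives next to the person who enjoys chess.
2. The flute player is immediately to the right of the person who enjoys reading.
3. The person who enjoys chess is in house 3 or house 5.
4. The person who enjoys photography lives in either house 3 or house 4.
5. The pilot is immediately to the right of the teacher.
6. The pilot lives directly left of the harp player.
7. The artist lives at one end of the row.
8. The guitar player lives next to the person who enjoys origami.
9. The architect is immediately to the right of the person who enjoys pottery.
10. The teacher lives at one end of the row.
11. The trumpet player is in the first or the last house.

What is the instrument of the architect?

Clue 10: the teacher is in house 1.
So house 5 gets artist for profession.
By clue 5, the pilot is in house 2.
From clue 6, the harp player must be in house 3.
That leaves writer as the profession for house 3.
House 4's profession must be architect (nothing else left).
The person who enjoys pottery is in house 3 (clue 9).
The only hobby still possible for house 1 is reading.
The only hobby still possible for house 2 is origami.
House 4's hobby must be photography (nothing else left).
House 5 hobby: only chess fits.
By clue 2, the flute player is in house 2.
Clue 8 places the guitar player in house 1.
House 4's instrument must be saxophone (nothing else left).
The only instrument still possible for house 5 is trumpet.
So: house 1 = teacher/guitar/reading, house 2 = pilot/flute/origami, house 3 = writer/harp/pottery, house 4 = architect/saxophone/photography, house 5 = artist/trumpet/chess.

saxophone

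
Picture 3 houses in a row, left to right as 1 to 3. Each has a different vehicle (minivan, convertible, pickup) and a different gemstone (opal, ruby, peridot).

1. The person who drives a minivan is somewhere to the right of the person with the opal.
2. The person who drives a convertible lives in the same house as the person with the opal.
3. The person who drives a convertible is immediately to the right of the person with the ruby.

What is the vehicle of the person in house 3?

The person who drives a convertible is in house 2 (clue 3).
From clue 3, the person with the ruby must be in house 1.
House 1 vehicle: only pickup fits.
House 3's vehicle must be minivan (nothing else left).
The only gemstone still possible for house 3 is peridot.
That leaves opal as the gemstone for house 2.
So: house 1 = pickup/ruby, house 2 = convertible/opal, house 3 = minivan/peridot.

minivan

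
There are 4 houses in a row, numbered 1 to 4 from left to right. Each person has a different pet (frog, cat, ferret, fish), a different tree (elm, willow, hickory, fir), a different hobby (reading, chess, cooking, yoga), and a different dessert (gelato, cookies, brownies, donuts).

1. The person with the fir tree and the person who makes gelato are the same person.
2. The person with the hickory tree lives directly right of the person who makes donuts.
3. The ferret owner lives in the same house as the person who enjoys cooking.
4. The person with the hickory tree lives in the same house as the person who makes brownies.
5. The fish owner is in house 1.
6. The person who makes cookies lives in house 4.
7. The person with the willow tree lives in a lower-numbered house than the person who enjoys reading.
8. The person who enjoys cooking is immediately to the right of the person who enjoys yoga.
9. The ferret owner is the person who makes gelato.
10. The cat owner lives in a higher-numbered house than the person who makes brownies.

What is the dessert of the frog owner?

Clue 5 places the fish owner in house 1.
By clue 6, the person who makes cookies is in house 4.
House 4 tree: only elm fits.
House 1 dessert: only donuts fits.
From clue 2, the person with the hickory tree must be in house 2.
By clue 4, the person who makes brownies is in house 2.
So house 1 gets willow for tree.
The only tree still possible for house 3 is fir.
That leaves gelato as the dessert for house 3.
Clue 9: the ferret owner is in house 3.
So house 2 gets frog for pet.
House 4 pet: only cat fits.
Clue 3: the person who enjoys cooking is in house 3.
By clue 8, the person who enjoys yoga is in house 2.
So house 1 gets chess for hobby.
So house 4 gets reading for hobby.
So: house 1 = fish/willow/chess/donuts, house 2 = frog/hickory/yoga/brownies, house 3 = ferret/fir/cooking/gelato, house 4 = cat/elm/reading/cookies.

brownies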